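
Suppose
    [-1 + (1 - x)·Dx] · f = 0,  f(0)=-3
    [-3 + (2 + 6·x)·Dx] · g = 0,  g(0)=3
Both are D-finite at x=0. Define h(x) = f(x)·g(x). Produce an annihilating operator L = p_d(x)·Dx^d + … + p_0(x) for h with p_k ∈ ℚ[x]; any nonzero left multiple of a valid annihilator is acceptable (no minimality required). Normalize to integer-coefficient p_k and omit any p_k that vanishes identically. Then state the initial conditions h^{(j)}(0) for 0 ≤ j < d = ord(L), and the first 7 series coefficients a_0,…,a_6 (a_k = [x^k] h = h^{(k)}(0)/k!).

L = (5 + 3·x) + (-2 - 4·x + 6·x^2)·Dx  (order 1).
h: a_k = -9, -45/2, -99/8, -441/16, 117/128, -15075/256, 77481/1024, …
ICs: h(0) = -9.

f: a_k = -3, -3, -3, -3, -3, -3, -3, …
g: a_k = 3, 9/2, -27/8, 81/16, -1215/128, 5103/256, -45927/1024, …
Product ⇒ symmetric product L₀, ord ≤ 1.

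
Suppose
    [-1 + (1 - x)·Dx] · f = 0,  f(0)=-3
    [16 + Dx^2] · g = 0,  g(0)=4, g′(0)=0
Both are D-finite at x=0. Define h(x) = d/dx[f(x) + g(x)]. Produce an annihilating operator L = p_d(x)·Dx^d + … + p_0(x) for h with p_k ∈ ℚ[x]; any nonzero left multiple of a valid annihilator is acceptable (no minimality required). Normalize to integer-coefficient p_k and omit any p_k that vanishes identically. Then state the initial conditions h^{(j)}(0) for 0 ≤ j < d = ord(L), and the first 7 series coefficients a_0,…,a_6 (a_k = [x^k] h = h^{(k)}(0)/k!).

L = (448 - 512·x + 256·x^2) + (-176 + 432·x - 384·x^2 + 128·x^3)·Dx + (28 - 32·x + 16·x^2)·Dx^2 + (-11 + 27·x - 24·x^2 + 8·x^3)·Dx^3  (order 3).
h: a_k = -3, -70, -9, 476/3, -15, -2318/15, -21, …
ICs: h(0) = -3, h′(0) = -70, h′′(0) = -18.

f: a_k = -3, -3, -3, -3, -3, -3, -3, …
g: a_k = 4, 0, -32, 0, 128/3, 0, -1024/45, …
Weyl lclm of L_f,L_g ⇒ L₀ (ord ≤ 3).
Differentiate: ansatz ord ≤ ord L₀ ⇒ L.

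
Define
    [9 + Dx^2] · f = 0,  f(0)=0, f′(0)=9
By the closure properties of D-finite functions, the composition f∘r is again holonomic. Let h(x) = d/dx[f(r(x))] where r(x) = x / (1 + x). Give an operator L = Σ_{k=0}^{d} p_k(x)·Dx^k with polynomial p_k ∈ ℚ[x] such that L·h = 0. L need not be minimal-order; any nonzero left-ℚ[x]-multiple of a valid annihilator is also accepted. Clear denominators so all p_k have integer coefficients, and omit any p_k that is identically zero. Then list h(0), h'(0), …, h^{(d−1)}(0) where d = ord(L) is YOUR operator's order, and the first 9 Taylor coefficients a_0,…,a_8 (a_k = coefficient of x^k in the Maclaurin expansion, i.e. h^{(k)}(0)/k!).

L = (15 + 12·x + 6·x^2) + (6 + 18·x + 18·x^2 + 6·x^3)·Dx + (1 + 4·x + 6·x^2 + 4·x^3 + x^4)·Dx^2  (order 2).
h: a_k = 9, -18, -27/2, 126, -2637/8, 2295/4, -58059/80, 5679/10, 804897/4480, …
ICs: h(0) = 9, h′(0) = -18.

f: a_k = 0, 9, 0, -27/2, 0, 243/40, 0, -729/560, 0, …
L₀ from L_f via x↦r, Dx↦r'^{-1}Dx.
Differentiate: ansatz ord ≤ ord L₀ ⇒ L.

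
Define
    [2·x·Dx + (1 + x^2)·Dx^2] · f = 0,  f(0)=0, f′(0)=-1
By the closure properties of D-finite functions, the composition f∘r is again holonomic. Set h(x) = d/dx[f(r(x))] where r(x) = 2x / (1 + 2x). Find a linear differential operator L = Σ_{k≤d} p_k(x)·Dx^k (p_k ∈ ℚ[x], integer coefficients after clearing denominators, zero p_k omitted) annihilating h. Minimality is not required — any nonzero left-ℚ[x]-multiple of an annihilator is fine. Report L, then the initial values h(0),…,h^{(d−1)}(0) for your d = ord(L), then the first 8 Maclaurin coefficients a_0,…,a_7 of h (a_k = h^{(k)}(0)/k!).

f: a_k = 0, -1, 0, 1/3, 0, -1/5, 0, 1/7, …
h₀=f(r): pull back L_f along r ⇒ L₀.
h₀' ⇒ L via d/dx closure of L₀.
L = (4 + 16·x) + (1 + 4·x + 8·x^2)·Dx  (order 1).
h: a_k = -2, 8, -16, 0, 128, -512, 1024, 0, …
ICs: h(0) = -2.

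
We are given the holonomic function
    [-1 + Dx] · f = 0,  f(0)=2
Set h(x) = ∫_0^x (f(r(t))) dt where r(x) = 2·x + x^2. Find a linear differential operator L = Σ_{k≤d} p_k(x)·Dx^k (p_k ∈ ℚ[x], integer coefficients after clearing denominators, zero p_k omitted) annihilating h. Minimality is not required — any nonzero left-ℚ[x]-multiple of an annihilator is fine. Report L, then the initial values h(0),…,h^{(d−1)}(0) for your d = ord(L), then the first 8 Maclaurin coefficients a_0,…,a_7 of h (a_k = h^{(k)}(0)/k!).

f: a_k = 2, 2, 1, 1/3, 1/12, 1/60, 1/360, 1/2520, …
f∘r: x↦r, Dx↦Dx/r' in L_f ⇒ L₀.
h=∫₀ˣh₀: take L = L₀·Dx.
L = (-2 - 2·x)·Dx + Dx^2  (order 2).
h: a_k = 0, 2, 2, 2, 5/3, 19/15, 13/15, 173/315, …
ICs: h(0) = 0, h′(0) = 2.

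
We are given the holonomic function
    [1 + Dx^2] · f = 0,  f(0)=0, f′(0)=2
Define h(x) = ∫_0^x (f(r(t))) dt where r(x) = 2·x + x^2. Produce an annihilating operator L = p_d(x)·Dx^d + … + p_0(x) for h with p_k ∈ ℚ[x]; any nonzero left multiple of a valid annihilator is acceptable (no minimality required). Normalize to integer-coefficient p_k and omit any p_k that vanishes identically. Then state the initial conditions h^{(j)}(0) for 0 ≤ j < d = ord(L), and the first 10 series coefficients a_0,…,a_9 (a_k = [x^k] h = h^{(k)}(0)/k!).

f: a_k = 0, 2, 0, -1/3, 0, 1/60, 0, -1/2520, 0, 1/181440, …
L₀ from L_f via x↦r, Dx↦r'^{-1}Dx.
Integrate: L := L₀·Dx.
L = (4 + 12·x + 12·x^2 + 4·x^3)·Dx - Dx^2 + (1 + x)·Dx^3  (order 3).
h: a_k = 0, 0, 2, 2/3, -2/3, -4/5, -11/45, 1/7, 101/630, 22/405, …
ICs: h(0) = 0, h′(0) = 0, h′′(0) = 4.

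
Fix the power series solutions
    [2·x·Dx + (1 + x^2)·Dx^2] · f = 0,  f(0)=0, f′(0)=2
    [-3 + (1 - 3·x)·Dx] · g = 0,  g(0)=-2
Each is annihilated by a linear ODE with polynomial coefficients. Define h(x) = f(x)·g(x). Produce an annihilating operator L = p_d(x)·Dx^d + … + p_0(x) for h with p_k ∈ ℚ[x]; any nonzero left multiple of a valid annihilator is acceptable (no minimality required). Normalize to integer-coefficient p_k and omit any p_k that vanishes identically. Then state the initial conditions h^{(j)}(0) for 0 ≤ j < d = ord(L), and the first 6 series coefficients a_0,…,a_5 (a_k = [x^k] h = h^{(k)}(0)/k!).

f: a_k = 0, 2, 0, -2/3, 0, 2/5, …
g: a_k = -2, -6, -18, -54, -162, -486, …
Sym-product of L_f,L_g gives L₀ (≤ ord 2).
L = 6·x + (6 - 2·x + 12·x^2)·Dx + (-1 + 3·x - x^2 + 3·x^3)·Dx^2  (order 2).
h: a_k = 0, -4, -12, -104/3, -104, -1564/5, …
ICs: h(0) = 0, h′(0) = -4.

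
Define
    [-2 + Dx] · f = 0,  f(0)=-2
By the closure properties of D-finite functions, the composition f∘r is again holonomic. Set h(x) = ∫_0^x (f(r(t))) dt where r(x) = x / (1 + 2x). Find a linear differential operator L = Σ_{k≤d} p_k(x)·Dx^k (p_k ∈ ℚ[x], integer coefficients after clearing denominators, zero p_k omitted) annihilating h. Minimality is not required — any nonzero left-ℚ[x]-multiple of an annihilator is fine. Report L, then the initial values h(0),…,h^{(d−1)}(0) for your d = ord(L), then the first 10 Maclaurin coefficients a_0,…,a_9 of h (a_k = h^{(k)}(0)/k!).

f: a_k = -2, -4, -4, -8/3, -4/3, -8/15, -8/45, -16/315, -4/315, -8/2835, …
Substitute x→r, Dx→(1/r')Dx; clear ⇒ L₀.
∫: right-multiply L₀ by Dx.
L = -2·Dx + (1 + 4·x + 4·x^2)·Dx^2  (order 2).
h: a_k = 0, -2, -2, 4/3, -2/3, -4/15, 76/45, -1208/315, 2182/315, -31364/2835, …
ICs: h(0) = 0, h′(0) = -2.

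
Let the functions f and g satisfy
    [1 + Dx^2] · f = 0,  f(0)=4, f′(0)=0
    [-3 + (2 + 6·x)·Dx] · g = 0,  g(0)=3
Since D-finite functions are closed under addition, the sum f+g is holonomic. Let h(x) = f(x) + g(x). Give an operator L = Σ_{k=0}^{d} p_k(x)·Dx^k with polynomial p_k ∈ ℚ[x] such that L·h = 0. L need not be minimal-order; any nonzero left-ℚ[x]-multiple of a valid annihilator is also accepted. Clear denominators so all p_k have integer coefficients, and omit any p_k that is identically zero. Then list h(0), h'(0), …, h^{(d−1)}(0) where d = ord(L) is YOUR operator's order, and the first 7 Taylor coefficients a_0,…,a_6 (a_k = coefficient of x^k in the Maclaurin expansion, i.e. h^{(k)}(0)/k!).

L = (-93 - 72·x - 108·x^2) + (-10 + 18·x + 216·x^2 + 216·x^3)·Dx + (-93 - 72·x - 108·x^2)·Dx^2 + (-10 + 18·x + 216·x^2 + 216·x^3)·Dx^3  (order 3).
h: a_k = 7, 9/2, -43/8, 81/16, -3581/384, 5103/256, -2066971/46080, …
ICs: h(0) = 7, h′(0) = 9/2, h′′(0) = -43/4.

f: a_k = 4, 0, -2, 0, 1/6, 0, -1/180, …
g: a_k = 3, 9/2, -27/8, 81/16, -1215/128, 5103/256, -45927/1024, …
f+g: L₀ = lclm(L_f,L_g), ord ≤ 2+1.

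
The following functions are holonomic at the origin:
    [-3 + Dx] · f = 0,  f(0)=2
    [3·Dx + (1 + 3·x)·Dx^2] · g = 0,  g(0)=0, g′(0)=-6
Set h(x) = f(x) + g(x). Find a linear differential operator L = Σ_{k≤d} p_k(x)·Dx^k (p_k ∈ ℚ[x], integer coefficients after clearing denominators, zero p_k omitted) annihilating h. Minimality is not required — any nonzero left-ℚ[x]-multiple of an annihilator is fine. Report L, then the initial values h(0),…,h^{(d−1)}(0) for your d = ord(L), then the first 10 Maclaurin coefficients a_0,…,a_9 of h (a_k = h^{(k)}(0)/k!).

f: a_k = 2, 6, 9, 9, 27/4, 81/20, 81/40, 243/280, 729/2240, 243/2240, …
g: a_k = 0, -6, 9, -18, 81/2, -486/5, 243, -4374/7, 6561/4, -4374, …
Sum ⇒ L₀ = lclm(L_f,L_g) in ℚ(x)⟨Dx⟩.
L = (-27 - 27·x)·Dx + (3 - 18·x - 27·x^2)·Dx^2 + (2 + 9·x + 9·x^2)·Dx^3  (order 3).
h: a_k = 2, 0, 18, -9, 189/4, -1863/20, 9801/40, -174717/280, 3674889/2240, -9797517/2240, …
ICs: h(0) = 2, h′(0) = 0, h′′(0) = 36.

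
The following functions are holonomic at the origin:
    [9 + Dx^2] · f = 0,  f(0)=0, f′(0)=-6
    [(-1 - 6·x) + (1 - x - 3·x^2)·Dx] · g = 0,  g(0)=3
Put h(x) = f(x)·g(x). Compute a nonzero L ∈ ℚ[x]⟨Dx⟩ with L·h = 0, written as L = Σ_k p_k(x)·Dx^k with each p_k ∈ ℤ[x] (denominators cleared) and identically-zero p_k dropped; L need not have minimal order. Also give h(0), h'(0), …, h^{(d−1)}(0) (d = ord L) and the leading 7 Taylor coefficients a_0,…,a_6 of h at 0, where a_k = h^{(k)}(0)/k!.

f: a_k = 0, -6, 0, 9, 0, -81/20, 0, …
g: a_k = 3, 3, 12, 21, 57, 120, 291, …
L₀ := L_f ⊗_s L_g (sym. prod.), ord ≤ 2.
L = (-3 + 9·x + 27·x^2) + (2 + 12·x)·Dx + (-1 + x + 3·x^2)·Dx^2  (order 2).
h: a_k = 0, -18, -18, -45, -99, -4923/20, -10863/20, …
ICs: h(0) = 0, h′(0) = -18.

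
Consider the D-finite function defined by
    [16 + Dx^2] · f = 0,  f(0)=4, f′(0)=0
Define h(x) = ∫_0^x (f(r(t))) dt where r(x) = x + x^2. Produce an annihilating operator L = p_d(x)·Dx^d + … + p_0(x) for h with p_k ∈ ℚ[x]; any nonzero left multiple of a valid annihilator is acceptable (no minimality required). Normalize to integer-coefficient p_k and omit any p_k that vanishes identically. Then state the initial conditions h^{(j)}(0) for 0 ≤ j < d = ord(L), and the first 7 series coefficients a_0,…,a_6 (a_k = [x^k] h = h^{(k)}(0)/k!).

f: a_k = 4, 0, -32, 0, 128/3, 0, -1024/45, …
Substitute x→r, Dx→(1/r')Dx; clear ⇒ L₀.
h=∫h₀ ⇒ L = L₀·Dx.
L = (16 + 96·x + 192·x^2 + 128·x^3)·Dx - 2·Dx^2 + (1 + 2·x)·Dx^3  (order 3).
h: a_k = 0, 4, 0, -32/3, -16, 32/15, 256/9, …
ICs: h(0) = 0, h′(0) = 4, h′′(0) = 0.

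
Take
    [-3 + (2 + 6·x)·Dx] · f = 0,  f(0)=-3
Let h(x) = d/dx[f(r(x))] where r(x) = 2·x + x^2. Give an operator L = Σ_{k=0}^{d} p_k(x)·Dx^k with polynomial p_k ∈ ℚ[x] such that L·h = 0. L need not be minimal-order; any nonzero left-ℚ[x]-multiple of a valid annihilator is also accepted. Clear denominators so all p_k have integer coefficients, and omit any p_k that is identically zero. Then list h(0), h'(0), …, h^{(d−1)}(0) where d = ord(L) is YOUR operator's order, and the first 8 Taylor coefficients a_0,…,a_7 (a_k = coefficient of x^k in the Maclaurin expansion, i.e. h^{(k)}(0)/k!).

f: a_k = -3, -9/2, 27/8, -81/16, 1215/128, -5103/256, 45927/1024, -216513/2048, …
Substitute x→r, Dx→(1/r')Dx; clear ⇒ L₀.
h₀' ⇒ L via d/dx closure of L₀.
L = -2 + (-1 - 7·x - 9·x^2 - 3·x^3)·Dx  (order 1).
h: a_k = -9, 18, -81, 378, -3645/2, 8991, -90153/2, 228663, …
ICs: h(0) = -9.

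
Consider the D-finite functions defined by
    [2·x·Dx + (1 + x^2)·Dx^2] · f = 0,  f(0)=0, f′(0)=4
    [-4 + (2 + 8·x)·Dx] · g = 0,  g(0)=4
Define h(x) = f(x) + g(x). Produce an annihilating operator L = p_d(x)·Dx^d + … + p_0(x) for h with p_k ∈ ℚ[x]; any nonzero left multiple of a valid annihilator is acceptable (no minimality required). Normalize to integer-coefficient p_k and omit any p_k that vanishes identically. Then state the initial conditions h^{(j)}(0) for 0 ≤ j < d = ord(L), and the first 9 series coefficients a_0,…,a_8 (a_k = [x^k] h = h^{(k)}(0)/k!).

f: a_k = 0, 4, 0, -4/3, 0, 4/5, 0, -4/7, 0, …
g: a_k = 4, 8, -8, 16, -40, 112, -336, 1056, -3432, …
Sum ⇒ L₀ = lclm(L_f,L_g) in ℚ(x)⟨Dx⟩.
L = (-4 - 40·x + 12·x^2 + 24·x^3)·Dx + (-14 - 16·x - 50·x^2 + 48·x^3 + 84·x^4)·Dx^2 + (-2 - 6·x + 12·x^2 + 18·x^3 + 14·x^4 + 24·x^5)·Dx^3  (order 3).
h: a_k = 4, 12, -8, 44/3, -40, 564/5, -336, 7388/7, -3432, …
ICs: h(0) = 4, h′(0) = 12, h′′(0) = -16.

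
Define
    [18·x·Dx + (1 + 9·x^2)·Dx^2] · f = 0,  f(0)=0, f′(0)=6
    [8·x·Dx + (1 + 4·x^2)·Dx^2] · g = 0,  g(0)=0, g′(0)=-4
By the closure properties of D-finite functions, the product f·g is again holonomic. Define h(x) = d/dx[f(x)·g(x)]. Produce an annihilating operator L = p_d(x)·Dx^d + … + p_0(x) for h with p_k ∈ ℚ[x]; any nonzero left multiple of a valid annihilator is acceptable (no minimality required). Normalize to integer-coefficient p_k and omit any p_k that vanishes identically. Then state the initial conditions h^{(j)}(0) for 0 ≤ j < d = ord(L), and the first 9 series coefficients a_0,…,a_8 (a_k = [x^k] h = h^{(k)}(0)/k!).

L = (-864·x - 18720·x^3 - 82944·x^5 + 134784·x^7 + 1119744·x^9) + (-52 - 3036·x^2 - 33696·x^4 - 72576·x^6 + 471744·x^8 + 1679616·x^10)·Dx + (-104·x - 2072·x^3 - 11232·x^5 + 13968·x^7 + 269568·x^9 + 559872·x^11)·Dx^2 + (-1 - 26·x^2 - 205·x^4 + 7380·x^8 + 33696·x^10 + 46656·x^12)·Dx^3  (order 3).
h: a_k = 0, -48, 0, 416, 0, -16848/5, 0, 970944/35, 0, …
ICs: h(0) = 0, h′(0) = -48, h′′(0) = 0.

f: a_k = 0, 6, 0, -18, 0, 486/5, 0, -4374/7, 0, …
g: a_k = 0, -4, 0, 16/3, 0, -64/5, 0, 256/7, 0, …
Sym-product of L_f,L_g gives L₀ (≤ ord 4).
h=h₀': d/dx-closure on L₀ ⇒ L.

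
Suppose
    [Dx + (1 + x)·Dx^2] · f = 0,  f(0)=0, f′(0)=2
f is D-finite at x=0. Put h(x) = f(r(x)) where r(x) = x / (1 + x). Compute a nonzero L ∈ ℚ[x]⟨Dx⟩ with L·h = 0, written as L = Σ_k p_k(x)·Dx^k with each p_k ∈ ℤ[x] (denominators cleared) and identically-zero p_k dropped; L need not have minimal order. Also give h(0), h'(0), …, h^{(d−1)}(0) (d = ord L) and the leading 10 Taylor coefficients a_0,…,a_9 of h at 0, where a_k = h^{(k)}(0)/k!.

L = (3 + 4·x)·Dx + (1 + 3·x + 2·x^2)·Dx^2  (order 2).
h: a_k = 0, 2, -3, 14/3, -15/2, 62/5, -21, 254/7, -255/4, 1022/9, …
ICs: h(0) = 0, h′(0) = 2.

f: a_k = 0, 2, -1, 2/3, -1/2, 2/5, -1/3, 2/7, -1/4, 2/9, …
Substitute x→r, Dx→(1/r')Dx; clear ⇒ L₀.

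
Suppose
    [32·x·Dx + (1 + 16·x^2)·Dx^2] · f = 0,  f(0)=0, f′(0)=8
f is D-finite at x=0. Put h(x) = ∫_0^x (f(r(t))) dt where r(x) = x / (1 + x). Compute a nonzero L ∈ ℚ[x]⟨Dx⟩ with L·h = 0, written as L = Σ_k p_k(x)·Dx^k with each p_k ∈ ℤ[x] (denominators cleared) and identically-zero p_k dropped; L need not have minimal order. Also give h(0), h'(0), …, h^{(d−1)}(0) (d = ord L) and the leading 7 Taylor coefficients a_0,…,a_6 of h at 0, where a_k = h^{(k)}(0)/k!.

f: a_k = 0, 8, 0, -128/3, 0, 2048/5, 0, …
Substitute x→r, Dx→(1/r')Dx; clear ⇒ L₀.
Integrate: L := L₀·Dx.
L = (2 + 34·x)·Dx^2 + (1 + 2·x + 17·x^2)·Dx^3  (order 3).
h: a_k = 0, 0, 4, -8/3, -26/3, 24, 404/15, …
ICs: h(0) = 0, h′(0) = 0, h′′(0) = 8.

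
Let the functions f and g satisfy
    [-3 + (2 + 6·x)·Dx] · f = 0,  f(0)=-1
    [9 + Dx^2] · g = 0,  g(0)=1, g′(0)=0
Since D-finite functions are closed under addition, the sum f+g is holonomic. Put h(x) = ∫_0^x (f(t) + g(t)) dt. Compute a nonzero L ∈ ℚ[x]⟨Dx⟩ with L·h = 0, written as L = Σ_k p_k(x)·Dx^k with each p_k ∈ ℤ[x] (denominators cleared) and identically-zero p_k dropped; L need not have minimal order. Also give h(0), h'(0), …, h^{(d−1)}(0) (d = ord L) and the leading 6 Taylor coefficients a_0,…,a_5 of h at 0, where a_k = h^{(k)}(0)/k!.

L = (-63 - 216·x - 324·x^2)·Dx + (18 + 198·x + 648·x^2 + 648·x^3)·Dx^2 + (-7 - 24·x - 36·x^2)·Dx^3 + (2 + 22·x + 72·x^2 + 72·x^3)·Dx^4  (order 4).
h: a_k = 0, 0, -3/4, -9/8, -27/64, 837/640, …
ICs: h(0) = 0, h′(0) = 0, h′′(0) = -3/2, h′′′(0) = -27/4.

f: a_k = -1, -3/2, 9/8, -27/16, 405/128, -1701/256, …
g: a_k = 1, 0, -9/2, 0, 27/8, 0, …
Sum ⇒ L₀ = lclm(L_f,L_g) in ℚ(x)⟨Dx⟩.
Integrate: L := L₀·Dx.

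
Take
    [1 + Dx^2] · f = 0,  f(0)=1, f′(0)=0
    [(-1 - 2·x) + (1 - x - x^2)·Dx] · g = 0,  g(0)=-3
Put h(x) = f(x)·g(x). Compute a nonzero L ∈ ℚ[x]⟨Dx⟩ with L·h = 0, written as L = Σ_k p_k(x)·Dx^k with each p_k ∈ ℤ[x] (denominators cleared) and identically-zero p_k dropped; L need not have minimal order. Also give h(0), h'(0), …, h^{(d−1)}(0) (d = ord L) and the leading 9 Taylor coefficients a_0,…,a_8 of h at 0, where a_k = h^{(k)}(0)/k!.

L = (1 + x + x^2) + (2 + 4·x)·Dx + (-1 + x + x^2)·Dx^2  (order 2).
h: a_k = -3, -3, -9/2, -15/2, -97/8, -157/8, -7619/240, -12329/240, -372363/4480, …
ICs: h(0) = -3, h′(0) = -3.

f: a_k = 1, 0, -1/2, 0, 1/24, 0, -1/720, 0, 1/40320, …
g: a_k = -3, -3, -6, -9, -15, -24, -39, -63, -102, …
h₀=f·g: eliminate ⇒ L₀, order ≤ 2·1.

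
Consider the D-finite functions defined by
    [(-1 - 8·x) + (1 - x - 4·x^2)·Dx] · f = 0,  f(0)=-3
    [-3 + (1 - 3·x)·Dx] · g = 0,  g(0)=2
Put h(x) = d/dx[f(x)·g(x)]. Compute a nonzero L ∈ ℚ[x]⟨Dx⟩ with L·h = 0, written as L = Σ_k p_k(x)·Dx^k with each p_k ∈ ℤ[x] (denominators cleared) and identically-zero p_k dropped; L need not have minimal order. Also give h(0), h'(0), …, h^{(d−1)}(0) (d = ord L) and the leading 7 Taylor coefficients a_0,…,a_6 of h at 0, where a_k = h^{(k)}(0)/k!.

L = (17 - 24·x - 141·x^2 - 96·x^3 + 864·x^4) + (-2 + 7·x + 24·x^2 - 95·x^3 - 30·x^4 + 216·x^5)·Dx  (order 1).
h: a_k = -24, -204, -1080, -5016, -20760, -81252, -302904, …
ICs: h(0) = -24.

f: a_k = -3, -3, -15, -27, -87, -195, -543, …
g: a_k = 2, 6, 18, 54, 162, 486, 1458, …
L₀ := L_f ⊗_s L_g (sym. prod.), ord ≤ 1.
Derive L from L₀ (diff closure).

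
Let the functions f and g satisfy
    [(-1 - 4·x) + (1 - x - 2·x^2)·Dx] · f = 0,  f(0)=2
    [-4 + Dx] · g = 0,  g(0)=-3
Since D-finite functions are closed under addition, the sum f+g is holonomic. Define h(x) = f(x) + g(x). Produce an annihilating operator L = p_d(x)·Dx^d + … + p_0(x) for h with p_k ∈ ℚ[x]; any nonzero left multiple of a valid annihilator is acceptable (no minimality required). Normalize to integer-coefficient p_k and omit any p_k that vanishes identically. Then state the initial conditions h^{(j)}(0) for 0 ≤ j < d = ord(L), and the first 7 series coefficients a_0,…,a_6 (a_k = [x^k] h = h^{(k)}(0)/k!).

L = (-8 - 192·x^2 - 128·x^3) + (-10 + 44·x + 72·x^2 - 64·x^3 - 64·x^4)·Dx + (3 - 11·x - 6·x^2 + 24·x^3 + 16·x^4)·Dx^2  (order 2).
h: a_k = -1, -10, -18, -22, -10, 82/5, 1034/15, …
ICs: h(0) = -1, h′(0) = -10.

f: a_k = 2, 2, 6, 10, 22, 42, 86, …
g: a_k = -3, -12, -24, -32, -32, -128/5, -256/15, …
Sum ⇒ L₀ = lclm(L_f,L_g) in ℚ(x)⟨Dx⟩.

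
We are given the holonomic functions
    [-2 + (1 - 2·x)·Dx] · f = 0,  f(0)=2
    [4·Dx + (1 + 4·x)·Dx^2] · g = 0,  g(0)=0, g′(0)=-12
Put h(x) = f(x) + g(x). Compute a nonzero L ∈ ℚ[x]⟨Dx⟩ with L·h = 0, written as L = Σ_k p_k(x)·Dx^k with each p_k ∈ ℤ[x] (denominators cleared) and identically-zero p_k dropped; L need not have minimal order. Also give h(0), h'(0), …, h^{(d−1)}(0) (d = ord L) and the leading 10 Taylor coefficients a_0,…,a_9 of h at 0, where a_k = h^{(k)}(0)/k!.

f: a_k = 2, 4, 8, 16, 32, 64, 128, 256, 512, 1024, …
g: a_k = 0, -12, 24, -64, 192, -3072/5, 2048, -49152/7, 24576, -262144/3, …
L₀ := lclm(L_f,L_g); ord L₀ ≤ 1+2.
L = (28 + 16·x)·Dx + (-1 + 40·x + 32·x^2)·Dx^2 + (-1 - 3·x + 6·x^2 + 8·x^3)·Dx^3  (order 3).
h: a_k = 2, -8, 32, -48, 224, -2752/5, 2176, -47360/7, 25088, -259072/3, …
ICs: h(0) = 2, h′(0) = -8, h′′(0) = 64.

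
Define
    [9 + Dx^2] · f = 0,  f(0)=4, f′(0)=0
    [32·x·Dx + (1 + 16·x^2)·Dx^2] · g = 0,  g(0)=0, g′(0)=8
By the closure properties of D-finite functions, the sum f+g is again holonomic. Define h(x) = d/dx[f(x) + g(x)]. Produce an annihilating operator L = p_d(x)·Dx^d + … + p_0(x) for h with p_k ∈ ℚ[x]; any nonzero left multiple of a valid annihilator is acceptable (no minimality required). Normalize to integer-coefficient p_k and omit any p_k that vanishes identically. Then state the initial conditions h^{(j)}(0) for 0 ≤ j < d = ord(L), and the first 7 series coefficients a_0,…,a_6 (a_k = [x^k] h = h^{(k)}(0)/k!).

f: a_k = 4, 0, -18, 0, 27/2, 0, -81/20, …
g: a_k = 0, 8, 0, -128/3, 0, 2048/5, 0, …
Sum ⇒ L₀ = lclm(L_f,L_g) in ℚ(x)⟨Dx⟩.
Differentiate: ansatz ord ≤ ord L₀ ⇒ L.
L = (-52704·x + 967680·x^3 + 663552·x^5) + (-207 + 13104·x^2 + 283392·x^4 + 331776·x^6)·Dx + (-5856·x + 107520·x^3 + 73728·x^5)·Dx^2 + (-23 + 1456·x^2 + 31488·x^4 + 36864·x^6)·Dx^3  (order 3).
h: a_k = 8, -36, -128, 54, 2048, -243/10, -32768, …
ICs: h(0) = 8, h′(0) = -36, h′′(0) = -256.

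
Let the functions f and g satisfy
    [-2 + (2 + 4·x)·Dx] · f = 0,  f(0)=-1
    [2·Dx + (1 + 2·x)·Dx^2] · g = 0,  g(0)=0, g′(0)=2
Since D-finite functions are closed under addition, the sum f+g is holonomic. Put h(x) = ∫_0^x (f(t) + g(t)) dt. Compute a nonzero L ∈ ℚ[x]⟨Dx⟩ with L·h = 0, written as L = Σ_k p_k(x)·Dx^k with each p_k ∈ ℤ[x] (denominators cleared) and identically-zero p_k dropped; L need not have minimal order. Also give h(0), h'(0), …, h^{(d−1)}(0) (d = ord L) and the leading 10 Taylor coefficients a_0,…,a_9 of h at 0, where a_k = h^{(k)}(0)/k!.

L = 2·Dx^2 + (5 + 10·x)·Dx^3 + (1 + 4·x + 4·x^2)·Dx^4  (order 4).
h: a_k = 0, -1, 1/2, -1/2, 13/24, -27/40, 221/240, -449/336, 1817/896, -3667/1152, …
ICs: h(0) = 0, h′(0) = -1, h′′(0) = 1, h′′′(0) = -3.

f: a_k = -1, -1, 1/2, -1/2, 5/8, -7/8, 21/16, -33/16, 429/128, -715/128, …
g: a_k = 0, 2, -2, 8/3, -4, 32/5, -32/3, 128/7, -32, 512/9, …
Weyl lclm of L_f,L_g ⇒ L₀ (ord ≤ 3).
h=∫₀ˣh₀: take L = L₀·Dx.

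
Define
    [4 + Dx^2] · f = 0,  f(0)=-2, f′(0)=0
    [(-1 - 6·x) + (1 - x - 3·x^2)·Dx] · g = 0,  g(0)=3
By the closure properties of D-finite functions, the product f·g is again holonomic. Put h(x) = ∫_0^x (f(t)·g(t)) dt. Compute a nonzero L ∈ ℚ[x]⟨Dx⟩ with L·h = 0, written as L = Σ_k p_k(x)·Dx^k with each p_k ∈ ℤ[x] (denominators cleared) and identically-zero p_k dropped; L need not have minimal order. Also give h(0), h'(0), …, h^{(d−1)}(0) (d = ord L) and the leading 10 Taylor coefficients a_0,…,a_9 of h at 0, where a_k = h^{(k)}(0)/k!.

L = (2 + 4·x + 12·x^2)·Dx + (2 + 12·x)·Dx^2 + (-1 + x + 3·x^2)·Dx^3  (order 3).
h: a_k = 0, -6, -3, -4, -15/2, -14, -80/3, -5542/105, -6371/60, -41116/189, …
ICs: h(0) = 0, h′(0) = -6, h′′(0) = -6.

f: a_k = -2, 0, 4, 0, -4/3, 0, 8/45, 0, -4/315, 0, …
g: a_k = 3, 3, 12, 21, 57, 120, 291, 651, 1524, 3477, …
Sym-product of L_f,L_g gives L₀ (≤ ord 2).
h=∫h₀ ⇒ L = L₀·Dx.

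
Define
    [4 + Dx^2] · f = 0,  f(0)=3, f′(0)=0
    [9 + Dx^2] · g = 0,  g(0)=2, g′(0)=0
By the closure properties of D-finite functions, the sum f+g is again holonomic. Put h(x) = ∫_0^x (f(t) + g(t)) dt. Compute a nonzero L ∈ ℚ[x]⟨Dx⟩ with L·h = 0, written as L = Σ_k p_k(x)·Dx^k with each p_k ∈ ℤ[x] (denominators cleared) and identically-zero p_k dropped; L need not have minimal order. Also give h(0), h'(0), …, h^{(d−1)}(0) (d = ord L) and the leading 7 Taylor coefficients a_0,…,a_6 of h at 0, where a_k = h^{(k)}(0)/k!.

L = 36·Dx + 13·Dx^3 + Dx^5  (order 5).
h: a_k = 0, 5, 0, -5, 0, 7/4, 0, …
ICs: h(0) = 0, h′(0) = 5, h′′(0) = 0, h′′′(0) = -30, h′′′′(0) = 0.

f: a_k = 3, 0, -6, 0, 2, 0, -4/15, …
g: a_k = 2, 0, -9, 0, 27/4, 0, -81/40, …
L₀ := lclm(L_f,L_g); ord L₀ ≤ 2+2.
h=∫h₀ ⇒ L = L₀·Dx.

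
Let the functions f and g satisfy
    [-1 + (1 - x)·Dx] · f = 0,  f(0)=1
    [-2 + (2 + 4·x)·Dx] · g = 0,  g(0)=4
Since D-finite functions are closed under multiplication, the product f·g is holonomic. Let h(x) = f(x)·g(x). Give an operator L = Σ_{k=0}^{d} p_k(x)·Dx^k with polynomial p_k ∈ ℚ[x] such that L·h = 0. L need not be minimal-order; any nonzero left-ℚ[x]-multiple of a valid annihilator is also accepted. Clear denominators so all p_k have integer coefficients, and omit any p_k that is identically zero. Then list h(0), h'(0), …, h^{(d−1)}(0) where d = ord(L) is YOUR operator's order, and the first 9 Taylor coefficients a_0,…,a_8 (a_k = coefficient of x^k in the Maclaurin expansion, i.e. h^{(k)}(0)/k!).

f: a_k = 1, 1, 1, 1, 1, 1, 1, 1, 1, …
g: a_k = 4, 4, -2, 2, -5/2, 7/2, -21/4, 33/4, -429/32, …
L₀ := L_f ⊗_s L_g (sym. prod.), ord ≤ 1.
L = (2 + x) + (-1 - x + 2·x^2)·Dx  (order 1).
h: a_k = 4, 8, 6, 8, 11/2, 9, 15/4, 12, -45/32, …
ICs: h(0) = 4.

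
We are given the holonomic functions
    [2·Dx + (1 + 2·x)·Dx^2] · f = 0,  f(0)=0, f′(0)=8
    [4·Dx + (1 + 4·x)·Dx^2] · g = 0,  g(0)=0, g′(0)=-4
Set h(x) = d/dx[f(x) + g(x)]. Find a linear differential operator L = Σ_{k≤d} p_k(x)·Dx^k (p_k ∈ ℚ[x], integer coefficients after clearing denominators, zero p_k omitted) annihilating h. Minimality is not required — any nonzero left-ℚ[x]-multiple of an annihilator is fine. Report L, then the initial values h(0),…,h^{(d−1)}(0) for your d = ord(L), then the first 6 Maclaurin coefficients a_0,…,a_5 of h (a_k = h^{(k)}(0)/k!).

L = 16 + (12 + 32·x)·Dx + (1 + 6·x + 8·x^2)·Dx^2  (order 2).
h: a_k = 4, 0, -32, 192, -896, 3840, …
ICs: h(0) = 4, h′(0) = 0.

f: a_k = 0, 8, -8, 32/3, -16, 128/5, …
g: a_k = 0, -4, 8, -64/3, 64, -1024/5, …
f+g: L₀ = lclm(L_f,L_g), ord ≤ 2+2.
Derive L from L₀ (diff closure).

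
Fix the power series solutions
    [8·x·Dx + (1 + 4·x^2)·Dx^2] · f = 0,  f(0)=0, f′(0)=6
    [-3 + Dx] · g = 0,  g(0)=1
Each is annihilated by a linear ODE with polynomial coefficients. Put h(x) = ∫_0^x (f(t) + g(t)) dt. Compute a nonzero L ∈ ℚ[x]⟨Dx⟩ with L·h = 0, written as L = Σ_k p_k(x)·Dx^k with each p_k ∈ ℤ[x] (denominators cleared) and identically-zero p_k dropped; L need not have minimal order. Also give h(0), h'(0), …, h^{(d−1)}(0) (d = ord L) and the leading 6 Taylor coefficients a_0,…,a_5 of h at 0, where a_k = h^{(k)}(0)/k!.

f: a_k = 0, 6, 0, -8, 0, 96/5, …
g: a_k = 1, 3, 9/2, 9/2, 27/8, 81/40, …
f+g: L₀ = lclm(L_f,L_g), ord ≤ 2+1.
∫: right-multiply L₀ by Dx.
L = (24 - 72·x - 288·x^2 - 288·x^3)·Dx^2 + (-17 + 24·x^2 - 144·x^4)·Dx^3 + (3 + 8·x + 24·x^2 + 32·x^3 + 48·x^4)·Dx^4  (order 4).
h: a_k = 0, 1, 9/2, 3/2, -7/8, 27/40, …
ICs: h(0) = 0, h′(0) = 1, h′′(0) = 9, h′′′(0) = 9.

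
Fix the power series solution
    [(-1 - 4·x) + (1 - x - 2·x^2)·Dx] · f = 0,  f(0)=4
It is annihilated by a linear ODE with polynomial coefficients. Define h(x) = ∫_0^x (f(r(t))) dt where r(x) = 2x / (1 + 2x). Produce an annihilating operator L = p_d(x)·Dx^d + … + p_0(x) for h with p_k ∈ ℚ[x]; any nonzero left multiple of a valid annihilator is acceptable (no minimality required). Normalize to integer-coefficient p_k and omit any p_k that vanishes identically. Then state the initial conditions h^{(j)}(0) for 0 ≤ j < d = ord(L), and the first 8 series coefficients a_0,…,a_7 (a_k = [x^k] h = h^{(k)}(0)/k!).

f: a_k = 4, 4, 12, 20, 44, 84, 172, 340, …
h₀=f(r): pull back L_f along r ⇒ L₀.
∫: right-multiply L₀ by Dx.
L = (2 + 20·x)·Dx + (-1 - 4·x + 4·x^2 + 16·x^3)·Dx^2  (order 2).
h: a_k = 0, 4, 4, 32/3, 0, 256/5, -256/3, 3072/7, …
ICs: h(0) = 0, h′(0) = 4.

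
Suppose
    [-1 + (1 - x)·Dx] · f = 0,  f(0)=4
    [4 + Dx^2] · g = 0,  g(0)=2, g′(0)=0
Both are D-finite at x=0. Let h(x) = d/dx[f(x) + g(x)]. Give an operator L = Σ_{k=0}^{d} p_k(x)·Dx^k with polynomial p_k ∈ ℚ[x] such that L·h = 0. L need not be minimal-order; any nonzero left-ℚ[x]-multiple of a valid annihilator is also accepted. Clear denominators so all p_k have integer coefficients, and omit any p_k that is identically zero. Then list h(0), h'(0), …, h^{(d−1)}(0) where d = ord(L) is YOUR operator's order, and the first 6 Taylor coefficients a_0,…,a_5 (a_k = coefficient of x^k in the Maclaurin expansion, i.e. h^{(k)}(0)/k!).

L = (64 - 32·x + 16·x^2) + (-20 + 36·x - 24·x^2 + 8·x^3)·Dx + (16 - 8·x + 4·x^2)·Dx^2 + (-5 + 9·x - 6·x^2 + 2·x^3)·Dx^3  (order 3).
h: a_k = 4, 0, 12, 64/3, 20, 344/15, …
ICs: h(0) = 4, h′(0) = 0, h′′(0) = 24.

f: a_k = 4, 4, 4, 4, 4, 4, …
g: a_k = 2, 0, -4, 0, 4/3, 0, …
h₀=f+g: left-lcm gives L₀, ord ≤ 3.
Differentiate: ansatz ord ≤ ord L₀ ⇒ L.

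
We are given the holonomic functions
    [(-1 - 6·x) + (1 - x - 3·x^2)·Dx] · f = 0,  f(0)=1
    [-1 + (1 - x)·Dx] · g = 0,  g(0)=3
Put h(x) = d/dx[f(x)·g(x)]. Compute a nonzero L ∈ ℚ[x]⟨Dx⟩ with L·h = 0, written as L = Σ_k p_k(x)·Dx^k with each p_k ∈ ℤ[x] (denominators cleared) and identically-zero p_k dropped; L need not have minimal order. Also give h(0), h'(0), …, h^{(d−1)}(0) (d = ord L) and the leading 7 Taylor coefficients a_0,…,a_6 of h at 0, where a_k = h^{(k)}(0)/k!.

L = (12 + 6·x - 12·x^2 - 96·x^3 + 108·x^4) + (-2 + 21·x^2 - 16·x^3 - 30·x^4 + 27·x^5)·Dx  (order 1).
h: a_k = 6, 36, 117, 384, 1080, 3042, 8106, …
ICs: h(0) = 6.

f: a_k = 1, 1, 4, 7, 19, 40, 97, …
g: a_k = 3, 3, 3, 3, 3, 3, 3, …
h₀=f·g: eliminate ⇒ L₀, order ≤ 1·1.
Derive L from L₀ (diff closure).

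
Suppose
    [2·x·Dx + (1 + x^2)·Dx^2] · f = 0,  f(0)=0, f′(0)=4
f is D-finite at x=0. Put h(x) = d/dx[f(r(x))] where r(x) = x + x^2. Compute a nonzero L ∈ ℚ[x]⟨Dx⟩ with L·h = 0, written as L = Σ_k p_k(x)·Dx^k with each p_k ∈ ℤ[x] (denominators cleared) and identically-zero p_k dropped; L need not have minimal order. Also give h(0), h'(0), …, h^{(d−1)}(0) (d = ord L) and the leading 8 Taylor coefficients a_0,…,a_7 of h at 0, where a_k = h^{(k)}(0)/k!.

L = (-2 + 2·x + 8·x^2 + 12·x^3 + 6·x^4) + (1 + 2·x + x^2 + 4·x^3 + 5·x^4 + 2·x^5)·Dx  (order 1).
h: a_k = 4, 8, -4, -16, -16, 16, 52, 32, …
ICs: h(0) = 4.

f: a_k = 0, 4, 0, -4/3, 0, 4/5, 0, -4/7, …
Substitute x→r, Dx→(1/r')Dx; clear ⇒ L₀.
h=h₀': d/dx-closure on L₀ ⇒ L.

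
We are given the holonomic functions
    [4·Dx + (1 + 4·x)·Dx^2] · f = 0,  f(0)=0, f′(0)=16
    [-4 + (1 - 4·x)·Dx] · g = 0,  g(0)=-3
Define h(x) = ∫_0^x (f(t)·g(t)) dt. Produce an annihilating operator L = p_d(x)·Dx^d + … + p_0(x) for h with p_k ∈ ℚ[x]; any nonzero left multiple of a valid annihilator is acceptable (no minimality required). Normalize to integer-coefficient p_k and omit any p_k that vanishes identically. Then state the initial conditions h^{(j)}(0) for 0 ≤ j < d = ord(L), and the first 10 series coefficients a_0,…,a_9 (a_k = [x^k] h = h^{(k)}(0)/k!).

L = 16·Dx + (4 + 48·x)·Dx^2 + (-1 + 16·x^2)·Dx^3  (order 3).
h: a_k = 0, 0, -24, -32, -160, -1792/5, -24064/15, -151552/35, -653312/35, -17465344/315, …
ICs: h(0) = 0, h′(0) = 0, h′′(0) = -48.

f: a_k = 0, 16, -32, 256/3, -256, 4096/5, -8192/3, 65536/7, -32768, 1048576/9, …
g: a_k = -3, -12, -48, -192, -768, -3072, -12288, -49152, -196608, -786432, …
f·g: L₀ = L_f ⊗_s L_g, ord ≤ 2·1.
∫: right-multiply L₀ by Dx.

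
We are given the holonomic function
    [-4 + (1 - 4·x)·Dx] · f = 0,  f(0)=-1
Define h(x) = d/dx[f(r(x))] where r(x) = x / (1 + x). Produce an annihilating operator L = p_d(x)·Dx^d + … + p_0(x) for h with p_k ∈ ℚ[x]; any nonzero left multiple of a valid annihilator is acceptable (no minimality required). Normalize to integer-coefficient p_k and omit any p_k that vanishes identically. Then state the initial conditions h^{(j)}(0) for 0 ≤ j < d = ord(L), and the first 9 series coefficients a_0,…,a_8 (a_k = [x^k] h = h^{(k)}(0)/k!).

L = 6 + (-1 + 3·x)·Dx  (order 1).
h: a_k = -4, -24, -108, -432, -1620, -5832, -20412, -69984, -236196, …
ICs: h(0) = -4.

f: a_k = -1, -4, -16, -64, -256, -1024, -4096, -16384, -65536, …
L₀ from L_f via x↦r, Dx↦r'^{-1}Dx.
Derive L from L₀ (diff closure).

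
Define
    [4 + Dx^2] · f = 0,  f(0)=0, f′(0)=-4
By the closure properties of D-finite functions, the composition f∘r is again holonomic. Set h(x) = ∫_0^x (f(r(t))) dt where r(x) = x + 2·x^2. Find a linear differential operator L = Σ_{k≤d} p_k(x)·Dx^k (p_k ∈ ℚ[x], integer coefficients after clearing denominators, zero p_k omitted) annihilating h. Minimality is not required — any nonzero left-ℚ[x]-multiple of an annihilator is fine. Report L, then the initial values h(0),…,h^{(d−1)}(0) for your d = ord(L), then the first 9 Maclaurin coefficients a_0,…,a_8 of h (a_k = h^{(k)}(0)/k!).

L = (4 + 48·x + 192·x^2 + 256·x^3)·Dx - 4·Dx^2 + (1 + 4·x)·Dx^3  (order 3).
h: a_k = 0, 0, -2, -8/3, 2/3, 16/5, 236/45, 16/7, -838/315, …
ICs: h(0) = 0, h′(0) = 0, h′′(0) = -4.

f: a_k = 0, -4, 0, 8/3, 0, -8/15, 0, 16/315, 0, …
f∘r: x↦r, Dx↦Dx/r' in L_f ⇒ L₀.
h=∫h₀ ⇒ L = L₀·Dx.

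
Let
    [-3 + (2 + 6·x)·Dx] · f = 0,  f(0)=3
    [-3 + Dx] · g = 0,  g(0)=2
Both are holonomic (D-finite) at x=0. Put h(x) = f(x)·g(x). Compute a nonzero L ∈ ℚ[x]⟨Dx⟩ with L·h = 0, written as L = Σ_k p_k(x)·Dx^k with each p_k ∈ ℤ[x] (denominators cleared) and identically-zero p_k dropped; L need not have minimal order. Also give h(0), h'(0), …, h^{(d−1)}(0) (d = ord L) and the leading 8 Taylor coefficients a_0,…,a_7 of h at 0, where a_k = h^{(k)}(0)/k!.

f: a_k = 3, 9/2, -27/8, 81/16, -1215/128, 5103/256, -45927/1024, 216513/2048, …
g: a_k = 2, 6, 9, 9, 27/4, 81/20, 81/40, 243/280, …
h₀=f·g: eliminate ⇒ L₀, order ≤ 1·1.
L = (-9 - 18·x) + (2 + 6·x)·Dx  (order 1).
h: a_k = 6, 27, 189/4, 459/8, 2673/64, 26001/640, -21627/2560, 2456001/35840, …
ICs: h(0) = 6.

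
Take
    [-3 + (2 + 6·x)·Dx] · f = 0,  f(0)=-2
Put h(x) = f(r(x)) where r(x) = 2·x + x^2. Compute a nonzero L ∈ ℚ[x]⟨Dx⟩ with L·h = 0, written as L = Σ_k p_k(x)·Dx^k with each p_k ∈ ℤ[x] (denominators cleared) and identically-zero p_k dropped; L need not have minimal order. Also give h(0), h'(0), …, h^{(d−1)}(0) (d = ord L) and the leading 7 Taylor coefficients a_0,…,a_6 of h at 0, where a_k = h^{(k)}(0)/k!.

f: a_k = -2, -3, 9/4, -27/8, 405/64, -1701/128, 15309/512, …
f∘r: x↦r, Dx↦Dx/r' in L_f ⇒ L₀.
L = (-3 - 3·x) + (1 + 6·x + 3·x^2)·Dx  (order 1).
h: a_k = -2, -6, 6, -18, 63, -243, 999, …
ICs: h(0) = -2.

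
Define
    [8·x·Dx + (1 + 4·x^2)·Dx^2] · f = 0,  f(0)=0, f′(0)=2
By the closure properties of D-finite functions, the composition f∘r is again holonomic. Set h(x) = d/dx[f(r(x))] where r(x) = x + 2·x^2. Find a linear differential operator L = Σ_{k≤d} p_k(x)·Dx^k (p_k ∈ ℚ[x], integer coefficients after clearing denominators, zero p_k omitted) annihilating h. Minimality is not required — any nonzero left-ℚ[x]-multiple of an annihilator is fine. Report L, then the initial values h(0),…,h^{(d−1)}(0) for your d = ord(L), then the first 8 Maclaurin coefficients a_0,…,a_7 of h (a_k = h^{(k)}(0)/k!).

L = (-4 + 8·x + 64·x^2 + 192·x^3 + 192·x^4) + (1 + 4·x + 4·x^2 + 32·x^3 + 80·x^4 + 64·x^5)·Dx  (order 1).
h: a_k = 2, 8, -8, -64, -128, 256, 1664, 2048, …
ICs: h(0) = 2.

f: a_k = 0, 2, 0, -8/3, 0, 32/5, 0, -128/7, …
f∘r: x↦r, Dx↦Dx/r' in L_f ⇒ L₀.
h₀' ⇒ L via d/dx closure of L₀.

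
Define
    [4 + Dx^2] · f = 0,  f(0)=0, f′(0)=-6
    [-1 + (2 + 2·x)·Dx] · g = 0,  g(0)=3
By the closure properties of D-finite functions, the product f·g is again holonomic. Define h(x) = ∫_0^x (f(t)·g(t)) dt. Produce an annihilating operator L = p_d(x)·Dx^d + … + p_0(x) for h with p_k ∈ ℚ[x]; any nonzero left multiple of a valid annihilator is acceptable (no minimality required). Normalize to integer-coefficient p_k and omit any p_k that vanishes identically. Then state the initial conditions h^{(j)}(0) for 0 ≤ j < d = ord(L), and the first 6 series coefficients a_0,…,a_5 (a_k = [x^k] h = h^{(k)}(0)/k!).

f: a_k = 0, -6, 0, 4, 0, -4/5, …
g: a_k = 3, 3/2, -3/8, 3/16, -15/128, 21/256, …
h₀=f·g: eliminate ⇒ L₀, order ≤ 2·1.
h=∫h₀ ⇒ L = L₀·Dx.
L = (19 + 32·x + 16·x^2)·Dx + (-4 - 4·x)·Dx^2 + (4 + 8·x + 4·x^2)·Dx^3  (order 3).
h: a_k = 0, 0, -9, -3, 57/16, 39/40, …
ICs: h(0) = 0, h′(0) = 0, h′′(0) = -18.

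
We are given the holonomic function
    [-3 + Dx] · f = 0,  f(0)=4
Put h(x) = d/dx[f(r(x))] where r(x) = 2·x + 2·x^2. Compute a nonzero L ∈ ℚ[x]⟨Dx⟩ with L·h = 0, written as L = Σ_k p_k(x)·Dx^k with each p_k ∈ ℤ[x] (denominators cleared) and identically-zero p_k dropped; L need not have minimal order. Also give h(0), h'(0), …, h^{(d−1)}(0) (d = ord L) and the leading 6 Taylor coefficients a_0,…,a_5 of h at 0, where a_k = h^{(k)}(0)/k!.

L = (8 + 24·x + 24·x^2) + (-1 - 2·x)·Dx  (order 1).
h: a_k = 24, 192, 864, 2880, 7776, 89856/5, …
ICs: h(0) = 24.

f: a_k = 4, 12, 18, 18, 27/2, 81/10, …
L₀ from L_f via x↦r, Dx↦r'^{-1}Dx.
Derive L from L₀ (diff closure).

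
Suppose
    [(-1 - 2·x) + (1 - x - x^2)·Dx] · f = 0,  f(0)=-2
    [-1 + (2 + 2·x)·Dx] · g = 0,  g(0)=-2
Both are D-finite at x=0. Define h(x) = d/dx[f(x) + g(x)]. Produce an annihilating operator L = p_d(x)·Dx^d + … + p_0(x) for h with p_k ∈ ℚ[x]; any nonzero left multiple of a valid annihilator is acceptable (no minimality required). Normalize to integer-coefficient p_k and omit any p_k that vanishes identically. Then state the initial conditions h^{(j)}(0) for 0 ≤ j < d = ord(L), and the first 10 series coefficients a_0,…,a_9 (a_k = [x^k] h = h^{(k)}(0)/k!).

f: a_k = -2, -2, -4, -6, -10, -16, -26, -42, -68, -110, …
g: a_k = -2, -1, 1/4, -1/8, 5/64, -7/128, 21/512, -33/1024, 429/16384, -715/32768, …
Weyl lclm of L_f,L_g ⇒ L₀ (ord ≤ 2).
Differentiate: ansatz ord ≤ ord L₀ ⇒ L.
L = (-48 - 138·x - 156·x^2 - 84·x^3 - 30·x^4) + (-69 - 336·x - 615·x^2 - 576·x^3 - 321·x^4 - 90·x^5)·Dx + (18 + 42·x + 6·x^2 - 82·x^3 - 126·x^4 - 82·x^5 - 20·x^6)·Dx^2  (order 2).
h: a_k = -3, -15/2, -147/8, -635/16, -10275/128, -39873/256, -301287/1024, -1113683/2048, -32446755/32768, -116641925/65536, …
ICs: h(0) = -3, h′(0) = -15/2.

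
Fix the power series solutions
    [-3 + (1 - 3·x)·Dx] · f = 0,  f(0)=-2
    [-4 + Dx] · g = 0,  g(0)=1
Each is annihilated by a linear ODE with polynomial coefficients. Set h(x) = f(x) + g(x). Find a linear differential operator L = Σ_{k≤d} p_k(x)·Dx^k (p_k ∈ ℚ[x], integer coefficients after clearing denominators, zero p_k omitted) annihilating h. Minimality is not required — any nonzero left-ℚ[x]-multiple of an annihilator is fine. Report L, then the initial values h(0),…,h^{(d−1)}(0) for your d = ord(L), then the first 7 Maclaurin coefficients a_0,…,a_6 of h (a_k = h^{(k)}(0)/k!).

f: a_k = -2, -6, -18, -54, -162, -486, -1458, …
g: a_k = 1, 4, 8, 32/3, 32/3, 128/15, 256/45, …
Weyl lclm of L_f,L_g ⇒ L₀ (ord ≤ 2).
L = (-24 - 144·x) + (2 + 96·x - 144·x^2)·Dx + (1 - 15·x + 36·x^2)·Dx^2  (order 2).
h: a_k = -1, -2, -10, -130/3, -454/3, -7162/15, -65354/45, …
ICs: h(0) = -1, h′(0) = -2.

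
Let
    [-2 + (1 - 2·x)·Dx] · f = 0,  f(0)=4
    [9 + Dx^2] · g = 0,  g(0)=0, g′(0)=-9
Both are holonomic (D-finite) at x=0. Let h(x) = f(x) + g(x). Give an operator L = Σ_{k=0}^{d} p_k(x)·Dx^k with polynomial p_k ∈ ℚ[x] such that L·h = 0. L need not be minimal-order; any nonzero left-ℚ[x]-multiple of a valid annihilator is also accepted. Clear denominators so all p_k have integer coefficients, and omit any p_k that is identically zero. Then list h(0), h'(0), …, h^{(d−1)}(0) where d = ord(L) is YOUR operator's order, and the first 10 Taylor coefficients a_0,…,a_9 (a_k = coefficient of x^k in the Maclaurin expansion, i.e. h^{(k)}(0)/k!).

f: a_k = 4, 8, 16, 32, 64, 128, 256, 512, 1024, 2048, …
g: a_k = 0, -9, 0, 27/2, 0, -243/40, 0, 729/560, 0, -729/4480, …
h₀=f+g: left-lcm gives L₀, ord ≤ 3.
L = (594 - 648·x + 648·x^2) + (-153 + 630·x - 972·x^2 + 648·x^3)·Dx + (66 - 72·x + 72·x^2)·Dx^2 + (-17 + 70·x - 108·x^2 + 72·x^3)·Dx^3  (order 3).
h: a_k = 4, -1, 16, 91/2, 64, 4877/40, 256, 287449/560, 1024, 9174311/4480, …
ICs: h(0) = 4, h′(0) = -1, h′′(0) = 32.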